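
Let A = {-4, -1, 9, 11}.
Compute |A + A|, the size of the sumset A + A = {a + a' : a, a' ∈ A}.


A + A = {a + a' : a, a' ∈ A}; |A| = 4.
General bounds: 2|A| - 1 ≤ |A + A| ≤ |A|(|A|+1)/2, i.e. 7 ≤ |A + A| ≤ 10.
Lower bound 2|A|-1 is attained iff A is an arithmetic progression.
Enumerate sums a + a' for a ≤ a' (symmetric, so this suffices):
a = -4: -4+-4=-8, -4+-1=-5, -4+9=5, -4+11=7
a = -1: -1+-1=-2, -1+9=8, -1+11=10
a = 9: 9+9=18, 9+11=20
a = 11: 11+11=22
Distinct sums: {-8, -5, -2, 5, 7, 8, 10, 18, 20, 22}
|A + A| = 10

|A + A| = 10


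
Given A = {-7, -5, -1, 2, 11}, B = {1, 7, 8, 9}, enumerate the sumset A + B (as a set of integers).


A + B = {a + b : a ∈ A, b ∈ B}.
Enumerate all |A|·|B| = 5·4 = 20 pairs (a, b) and collect distinct sums.
a = -7: -7+1=-6, -7+7=0, -7+8=1, -7+9=2
a = -5: -5+1=-4, -5+7=2, -5+8=3, -5+9=4
a = -1: -1+1=0, -1+7=6, -1+8=7, -1+9=8
a = 2: 2+1=3, 2+7=9, 2+8=10, 2+9=11
a = 11: 11+1=12, 11+7=18, 11+8=19, 11+9=20
Collecting distinct sums: A + B = {-6, -4, 0, 1, 2, 3, 4, 6, 7, 8, 9, 10, 11, 12, 18, 19, 20}
|A + B| = 17

A + B = {-6, -4, 0, 1, 2, 3, 4, 6, 7, 8, 9, 10, 11, 12, 18, 19, 20}


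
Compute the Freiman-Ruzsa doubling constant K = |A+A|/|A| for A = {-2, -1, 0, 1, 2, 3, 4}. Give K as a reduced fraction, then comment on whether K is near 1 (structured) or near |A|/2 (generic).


|A| = 7.
Compute A + A by enumerating all 49 pairs.
A + A = {-4, -3, -2, -1, 0, 1, 2, 3, 4, 5, 6, 7, 8}, so |A + A| = 13.
K = |A + A| / |A| = 13/7 (already in lowest terms) ≈ 1.8571.
Reference: AP of size 7 gives K = 13/7 ≈ 1.8571; a fully generic set of size 7 gives K ≈ 4.0000.

|A| = 7, |A + A| = 13, K = 13/7.


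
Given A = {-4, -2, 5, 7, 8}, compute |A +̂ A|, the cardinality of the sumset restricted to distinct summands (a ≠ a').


Restricted sumset: A +̂ A = {a + a' : a ∈ A, a' ∈ A, a ≠ a'}.
Equivalently, take A + A and drop any sum 2a that is achievable ONLY as a + a for a ∈ A (i.e. sums representable only with equal summands).
Enumerate pairs (a, a') with a < a' (symmetric, so each unordered pair gives one sum; this covers all a ≠ a'):
  -4 + -2 = -6
  -4 + 5 = 1
  -4 + 7 = 3
  -4 + 8 = 4
  -2 + 5 = 3
  -2 + 7 = 5
  -2 + 8 = 6
  5 + 7 = 12
  5 + 8 = 13
  7 + 8 = 15
Collected distinct sums: {-6, 1, 3, 4, 5, 6, 12, 13, 15}
|A +̂ A| = 9
(Reference bound: |A +̂ A| ≥ 2|A| - 3 for |A| ≥ 2, with |A| = 5 giving ≥ 7.)

|A +̂ A| = 9


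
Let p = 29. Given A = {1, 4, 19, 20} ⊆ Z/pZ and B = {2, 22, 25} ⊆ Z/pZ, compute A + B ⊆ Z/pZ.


Work in Z/29Z: reduce every sum a + b modulo 29.
Enumerate all 12 pairs:
a = 1: 1+2=3, 1+22=23, 1+25=26
a = 4: 4+2=6, 4+22=26, 4+25=0
a = 19: 19+2=21, 19+22=12, 19+25=15
a = 20: 20+2=22, 20+22=13, 20+25=16
Distinct residues collected: {0, 3, 6, 12, 13, 15, 16, 21, 22, 23, 26}
|A + B| = 11 (out of 29 total residues).

A + B = {0, 3, 6, 12, 13, 15, 16, 21, 22, 23, 26}


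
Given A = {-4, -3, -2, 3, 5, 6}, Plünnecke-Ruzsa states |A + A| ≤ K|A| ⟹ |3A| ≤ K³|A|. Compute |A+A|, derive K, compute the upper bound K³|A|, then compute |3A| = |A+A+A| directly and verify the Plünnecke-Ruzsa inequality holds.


|A| = 6.
Step 1: Compute A + A by enumerating all 36 pairs.
A + A = {-8, -7, -6, -5, -4, -1, 0, 1, 2, 3, 4, 6, 8, 9, 10, 11, 12}, so |A + A| = 17.
Step 2: Doubling constant K = |A + A|/|A| = 17/6 = 17/6 ≈ 2.8333.
Step 3: Plünnecke-Ruzsa gives |3A| ≤ K³·|A| = (2.8333)³ · 6 ≈ 136.4722.
Step 4: Compute 3A = A + A + A directly by enumerating all triples (a,b,c) ∈ A³; |3A| = 31.
Step 5: Check 31 ≤ 136.4722? Yes ✓.

K = 17/6, Plünnecke-Ruzsa bound K³|A| ≈ 136.4722, |3A| = 31, inequality holds.


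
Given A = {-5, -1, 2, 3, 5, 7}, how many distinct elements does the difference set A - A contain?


A - A = {a - a' : a, a' ∈ A}; |A| = 6.
Bounds: 2|A|-1 ≤ |A - A| ≤ |A|² - |A| + 1, i.e. 11 ≤ |A - A| ≤ 31.
Note: 0 ∈ A - A always (from a - a). The set is symmetric: if d ∈ A - A then -d ∈ A - A.
Enumerate nonzero differences d = a - a' with a > a' (then include -d):
Positive differences: {1, 2, 3, 4, 5, 6, 7, 8, 10, 12}
Full difference set: {0} ∪ (positive diffs) ∪ (negative diffs).
|A - A| = 1 + 2·10 = 21 (matches direct enumeration: 21).

|A - A| = 21


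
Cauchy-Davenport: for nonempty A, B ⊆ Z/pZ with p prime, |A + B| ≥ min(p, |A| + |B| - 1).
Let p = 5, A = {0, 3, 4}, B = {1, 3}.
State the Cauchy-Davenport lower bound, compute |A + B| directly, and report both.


Cauchy-Davenport: |A + B| ≥ min(p, |A| + |B| - 1) for A, B nonempty in Z/pZ.
|A| = 3, |B| = 2, p = 5.
CD lower bound = min(5, 3 + 2 - 1) = min(5, 4) = 4.
Compute A + B mod 5 directly:
a = 0: 0+1=1, 0+3=3
a = 3: 3+1=4, 3+3=1
a = 4: 4+1=0, 4+3=2
A + B = {0, 1, 2, 3, 4}, so |A + B| = 5.
Verify: 5 ≥ 4? Yes ✓.

CD lower bound = 4, actual |A + B| = 5.


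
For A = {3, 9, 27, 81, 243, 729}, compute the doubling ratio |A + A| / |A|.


|A| = 6.
Compute A + A by enumerating all 36 pairs.
A + A = {6, 12, 18, 30, 36, 54, 84, 90, 108, 162, 246, 252, 270, 324, 486, 732, 738, 756, 810, 972, 1458}, so |A + A| = 21.
K = |A + A| / |A| = 21/6 = 7/2 ≈ 3.5000.
Reference: AP of size 6 gives K = 11/6 ≈ 1.8333; a fully generic set of size 6 gives K ≈ 3.5000.

|A| = 6, |A + A| = 21, K = 21/6 = 7/2.


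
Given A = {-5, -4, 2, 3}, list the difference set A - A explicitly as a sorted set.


A - A = {a - a' : a, a' ∈ A}.
Compute a - a' for each ordered pair (a, a'):
a = -5: -5--5=0, -5--4=-1, -5-2=-7, -5-3=-8
a = -4: -4--5=1, -4--4=0, -4-2=-6, -4-3=-7
a = 2: 2--5=7, 2--4=6, 2-2=0, 2-3=-1
a = 3: 3--5=8, 3--4=7, 3-2=1, 3-3=0
Collecting distinct values (and noting 0 appears from a-a):
A - A = {-8, -7, -6, -1, 0, 1, 6, 7, 8}
|A - A| = 9

A - A = {-8, -7, -6, -1, 0, 1, 6, 7, 8}


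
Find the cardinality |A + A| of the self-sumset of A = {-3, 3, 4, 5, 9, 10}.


A + A = {a + a' : a, a' ∈ A}; |A| = 6.
General bounds: 2|A| - 1 ≤ |A + A| ≤ |A|(|A|+1)/2, i.e. 11 ≤ |A + A| ≤ 21.
Lower bound 2|A|-1 is attained iff A is an arithmetic progression.
Enumerate sums a + a' for a ≤ a' (symmetric, so this suffices):
a = -3: -3+-3=-6, -3+3=0, -3+4=1, -3+5=2, -3+9=6, -3+10=7
a = 3: 3+3=6, 3+4=7, 3+5=8, 3+9=12, 3+10=13
a = 4: 4+4=8, 4+5=9, 4+9=13, 4+10=14
a = 5: 5+5=10, 5+9=14, 5+10=15
a = 9: 9+9=18, 9+10=19
a = 10: 10+10=20
Distinct sums: {-6, 0, 1, 2, 6, 7, 8, 9, 10, 12, 13, 14, 15, 18, 19, 20}
|A + A| = 16

|A + A| = 16


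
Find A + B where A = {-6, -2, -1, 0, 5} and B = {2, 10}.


A + B = {a + b : a ∈ A, b ∈ B}.
Enumerate all |A|·|B| = 5·2 = 10 pairs (a, b) and collect distinct sums.
a = -6: -6+2=-4, -6+10=4
a = -2: -2+2=0, -2+10=8
a = -1: -1+2=1, -1+10=9
a = 0: 0+2=2, 0+10=10
a = 5: 5+2=7, 5+10=15
Collecting distinct sums: A + B = {-4, 0, 1, 2, 4, 7, 8, 9, 10, 15}
|A + B| = 10

A + B = {-4, 0, 1, 2, 4, 7, 8, 9, 10, 15}


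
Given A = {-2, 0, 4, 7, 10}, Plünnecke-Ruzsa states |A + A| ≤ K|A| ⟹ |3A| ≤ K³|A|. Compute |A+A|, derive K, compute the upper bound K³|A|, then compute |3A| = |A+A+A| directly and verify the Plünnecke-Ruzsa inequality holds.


|A| = 5.
Step 1: Compute A + A by enumerating all 25 pairs.
A + A = {-4, -2, 0, 2, 4, 5, 7, 8, 10, 11, 14, 17, 20}, so |A + A| = 13.
Step 2: Doubling constant K = |A + A|/|A| = 13/5 = 13/5 ≈ 2.6000.
Step 3: Plünnecke-Ruzsa gives |3A| ≤ K³·|A| = (2.6000)³ · 5 ≈ 87.8800.
Step 4: Compute 3A = A + A + A directly by enumerating all triples (a,b,c) ∈ A³; |3A| = 24.
Step 5: Check 24 ≤ 87.8800? Yes ✓.

K = 13/5, Plünnecke-Ruzsa bound K³|A| ≈ 87.8800, |3A| = 24, inequality holds.


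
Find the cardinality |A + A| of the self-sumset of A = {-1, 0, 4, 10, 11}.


A + A = {a + a' : a, a' ∈ A}; |A| = 5.
General bounds: 2|A| - 1 ≤ |A + A| ≤ |A|(|A|+1)/2, i.e. 9 ≤ |A + A| ≤ 15.
Lower bound 2|A|-1 is attained iff A is an arithmetic progression.
Enumerate sums a + a' for a ≤ a' (symmetric, so this suffices):
a = -1: -1+-1=-2, -1+0=-1, -1+4=3, -1+10=9, -1+11=10
a = 0: 0+0=0, 0+4=4, 0+10=10, 0+11=11
a = 4: 4+4=8, 4+10=14, 4+11=15
a = 10: 10+10=20, 10+11=21
a = 11: 11+11=22
Distinct sums: {-2, -1, 0, 3, 4, 8, 9, 10, 11, 14, 15, 20, 21, 22}
|A + A| = 14

|A + A| = 14


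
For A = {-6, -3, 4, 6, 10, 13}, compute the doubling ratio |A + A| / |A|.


|A| = 6.
Compute A + A by enumerating all 36 pairs.
A + A = {-12, -9, -6, -2, 0, 1, 3, 4, 7, 8, 10, 12, 14, 16, 17, 19, 20, 23, 26}, so |A + A| = 19.
K = |A + A| / |A| = 19/6 (already in lowest terms) ≈ 3.1667.
Reference: AP of size 6 gives K = 11/6 ≈ 1.8333; a fully generic set of size 6 gives K ≈ 3.5000.

|A| = 6, |A + A| = 19, K = 19/6.


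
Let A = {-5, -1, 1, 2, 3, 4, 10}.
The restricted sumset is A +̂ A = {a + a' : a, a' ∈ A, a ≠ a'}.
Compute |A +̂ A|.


Restricted sumset: A +̂ A = {a + a' : a ∈ A, a' ∈ A, a ≠ a'}.
Equivalently, take A + A and drop any sum 2a that is achievable ONLY as a + a for a ∈ A (i.e. sums representable only with equal summands).
Enumerate pairs (a, a') with a < a' (symmetric, so each unordered pair gives one sum; this covers all a ≠ a'):
  -5 + -1 = -6
  -5 + 1 = -4
  -5 + 2 = -3
  -5 + 3 = -2
  -5 + 4 = -1
  -5 + 10 = 5
  -1 + 1 = 0
  -1 + 2 = 1
  -1 + 3 = 2
  -1 + 4 = 3
  -1 + 10 = 9
  1 + 2 = 3
  1 + 3 = 4
  1 + 4 = 5
  1 + 10 = 11
  2 + 3 = 5
  2 + 4 = 6
  2 + 10 = 12
  3 + 4 = 7
  3 + 10 = 13
  4 + 10 = 14
Collected distinct sums: {-6, -4, -3, -2, -1, 0, 1, 2, 3, 4, 5, 6, 7, 9, 11, 12, 13, 14}
|A +̂ A| = 18
(Reference bound: |A +̂ A| ≥ 2|A| - 3 for |A| ≥ 2, with |A| = 7 giving ≥ 11.)

|A +̂ A| = 18


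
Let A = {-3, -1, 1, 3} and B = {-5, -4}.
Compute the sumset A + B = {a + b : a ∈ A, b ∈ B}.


A + B = {a + b : a ∈ A, b ∈ B}.
Enumerate all |A|·|B| = 4·2 = 8 pairs (a, b) and collect distinct sums.
a = -3: -3+-5=-8, -3+-4=-7
a = -1: -1+-5=-6, -1+-4=-5
a = 1: 1+-5=-4, 1+-4=-3
a = 3: 3+-5=-2, 3+-4=-1
Collecting distinct sums: A + B = {-8, -7, -6, -5, -4, -3, -2, -1}
|A + B| = 8

A + B = {-8, -7, -6, -5, -4, -3, -2, -1}


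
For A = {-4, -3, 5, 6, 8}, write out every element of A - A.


A - A = {a - a' : a, a' ∈ A}.
Compute a - a' for each ordered pair (a, a'):
a = -4: -4--4=0, -4--3=-1, -4-5=-9, -4-6=-10, -4-8=-12
a = -3: -3--4=1, -3--3=0, -3-5=-8, -3-6=-9, -3-8=-11
a = 5: 5--4=9, 5--3=8, 5-5=0, 5-6=-1, 5-8=-3
a = 6: 6--4=10, 6--3=9, 6-5=1, 6-6=0, 6-8=-2
a = 8: 8--4=12, 8--3=11, 8-5=3, 8-6=2, 8-8=0
Collecting distinct values (and noting 0 appears from a-a):
A - A = {-12, -11, -10, -9, -8, -3, -2, -1, 0, 1, 2, 3, 8, 9, 10, 11, 12}
|A - A| = 17

A - A = {-12, -11, -10, -9, -8, -3, -2, -1, 0, 1, 2, 3, 8, 9, 10, 11, 12}


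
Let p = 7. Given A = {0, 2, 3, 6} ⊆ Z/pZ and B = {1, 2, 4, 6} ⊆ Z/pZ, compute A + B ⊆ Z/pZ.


Work in Z/7Z: reduce every sum a + b modulo 7.
Enumerate all 16 pairs:
a = 0: 0+1=1, 0+2=2, 0+4=4, 0+6=6
a = 2: 2+1=3, 2+2=4, 2+4=6, 2+6=1
a = 3: 3+1=4, 3+2=5, 3+4=0, 3+6=2
a = 6: 6+1=0, 6+2=1, 6+4=3, 6+6=5
Distinct residues collected: {0, 1, 2, 3, 4, 5, 6}
|A + B| = 7 (out of 7 total residues).

A + B = {0, 1, 2, 3, 4, 5, 6}


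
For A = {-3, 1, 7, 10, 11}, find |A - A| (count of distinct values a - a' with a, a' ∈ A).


A - A = {a - a' : a, a' ∈ A}; |A| = 5.
Bounds: 2|A|-1 ≤ |A - A| ≤ |A|² - |A| + 1, i.e. 9 ≤ |A - A| ≤ 21.
Note: 0 ∈ A - A always (from a - a). The set is symmetric: if d ∈ A - A then -d ∈ A - A.
Enumerate nonzero differences d = a - a' with a > a' (then include -d):
Positive differences: {1, 3, 4, 6, 9, 10, 13, 14}
Full difference set: {0} ∪ (positive diffs) ∪ (negative diffs).
|A - A| = 1 + 2·8 = 17 (matches direct enumeration: 17).

|A - A| = 17


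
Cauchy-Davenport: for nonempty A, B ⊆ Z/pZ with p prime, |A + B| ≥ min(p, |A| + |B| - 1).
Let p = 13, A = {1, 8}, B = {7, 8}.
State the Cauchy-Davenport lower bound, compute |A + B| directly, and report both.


Cauchy-Davenport: |A + B| ≥ min(p, |A| + |B| - 1) for A, B nonempty in Z/pZ.
|A| = 2, |B| = 2, p = 13.
CD lower bound = min(13, 2 + 2 - 1) = min(13, 3) = 3.
Compute A + B mod 13 directly:
a = 1: 1+7=8, 1+8=9
a = 8: 8+7=2, 8+8=3
A + B = {2, 3, 8, 9}, so |A + B| = 4.
Verify: 4 ≥ 3? Yes ✓.

CD lower bound = 3, actual |A + B| = 4.


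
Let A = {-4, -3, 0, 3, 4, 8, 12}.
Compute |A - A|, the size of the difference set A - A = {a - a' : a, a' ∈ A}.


A - A = {a - a' : a, a' ∈ A}; |A| = 7.
Bounds: 2|A|-1 ≤ |A - A| ≤ |A|² - |A| + 1, i.e. 13 ≤ |A - A| ≤ 43.
Note: 0 ∈ A - A always (from a - a). The set is symmetric: if d ∈ A - A then -d ∈ A - A.
Enumerate nonzero differences d = a - a' with a > a' (then include -d):
Positive differences: {1, 3, 4, 5, 6, 7, 8, 9, 11, 12, 15, 16}
Full difference set: {0} ∪ (positive diffs) ∪ (negative diffs).
|A - A| = 1 + 2·12 = 25 (matches direct enumeration: 25).

|A - A| = 25


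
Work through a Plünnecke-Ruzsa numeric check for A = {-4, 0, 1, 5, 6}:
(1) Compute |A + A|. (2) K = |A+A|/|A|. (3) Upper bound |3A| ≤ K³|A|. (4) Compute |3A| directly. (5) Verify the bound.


|A| = 5.
Step 1: Compute A + A by enumerating all 25 pairs.
A + A = {-8, -4, -3, 0, 1, 2, 5, 6, 7, 10, 11, 12}, so |A + A| = 12.
Step 2: Doubling constant K = |A + A|/|A| = 12/5 = 12/5 ≈ 2.4000.
Step 3: Plünnecke-Ruzsa gives |3A| ≤ K³·|A| = (2.4000)³ · 5 ≈ 69.1200.
Step 4: Compute 3A = A + A + A directly by enumerating all triples (a,b,c) ∈ A³; |3A| = 22.
Step 5: Check 22 ≤ 69.1200? Yes ✓.

K = 12/5, Plünnecke-Ruzsa bound K³|A| ≈ 69.1200, |3A| = 22, inequality holds.


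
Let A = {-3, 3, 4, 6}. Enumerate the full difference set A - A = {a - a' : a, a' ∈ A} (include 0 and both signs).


A - A = {a - a' : a, a' ∈ A}.
Compute a - a' for each ordered pair (a, a'):
a = -3: -3--3=0, -3-3=-6, -3-4=-7, -3-6=-9
a = 3: 3--3=6, 3-3=0, 3-4=-1, 3-6=-3
a = 4: 4--3=7, 4-3=1, 4-4=0, 4-6=-2
a = 6: 6--3=9, 6-3=3, 6-4=2, 6-6=0
Collecting distinct values (and noting 0 appears from a-a):
A - A = {-9, -7, -6, -3, -2, -1, 0, 1, 2, 3, 6, 7, 9}
|A - A| = 13

A - A = {-9, -7, -6, -3, -2, -1, 0, 1, 2, 3, 6, 7, 9}


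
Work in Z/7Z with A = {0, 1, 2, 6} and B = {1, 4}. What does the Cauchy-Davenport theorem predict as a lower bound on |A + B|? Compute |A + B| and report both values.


Cauchy-Davenport: |A + B| ≥ min(p, |A| + |B| - 1) for A, B nonempty in Z/pZ.
|A| = 4, |B| = 2, p = 7.
CD lower bound = min(7, 4 + 2 - 1) = min(7, 5) = 5.
Compute A + B mod 7 directly:
a = 0: 0+1=1, 0+4=4
a = 1: 1+1=2, 1+4=5
a = 2: 2+1=3, 2+4=6
a = 6: 6+1=0, 6+4=3
A + B = {0, 1, 2, 3, 4, 5, 6}, so |A + B| = 7.
Verify: 7 ≥ 5? Yes ✓.

CD lower bound = 5, actual |A + B| = 7.


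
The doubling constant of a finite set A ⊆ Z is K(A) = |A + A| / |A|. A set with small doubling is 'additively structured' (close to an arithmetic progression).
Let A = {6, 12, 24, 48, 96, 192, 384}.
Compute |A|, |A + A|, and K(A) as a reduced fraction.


|A| = 7.
Compute A + A by enumerating all 49 pairs.
A + A = {12, 18, 24, 30, 36, 48, 54, 60, 72, 96, 102, 108, 120, 144, 192, 198, 204, 216, 240, 288, 384, 390, 396, 408, 432, 480, 576, 768}, so |A + A| = 28.
K = |A + A| / |A| = 28/7 = 4/1 ≈ 4.0000.
Reference: AP of size 7 gives K = 13/7 ≈ 1.8571; a fully generic set of size 7 gives K ≈ 4.0000.

|A| = 7, |A + A| = 28, K = 28/7 = 4/1.


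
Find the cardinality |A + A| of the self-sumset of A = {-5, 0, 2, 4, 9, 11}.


A + A = {a + a' : a, a' ∈ A}; |A| = 6.
General bounds: 2|A| - 1 ≤ |A + A| ≤ |A|(|A|+1)/2, i.e. 11 ≤ |A + A| ≤ 21.
Lower bound 2|A|-1 is attained iff A is an arithmetic progression.
Enumerate sums a + a' for a ≤ a' (symmetric, so this suffices):
a = -5: -5+-5=-10, -5+0=-5, -5+2=-3, -5+4=-1, -5+9=4, -5+11=6
a = 0: 0+0=0, 0+2=2, 0+4=4, 0+9=9, 0+11=11
a = 2: 2+2=4, 2+4=6, 2+9=11, 2+11=13
a = 4: 4+4=8, 4+9=13, 4+11=15
a = 9: 9+9=18, 9+11=20
a = 11: 11+11=22
Distinct sums: {-10, -5, -3, -1, 0, 2, 4, 6, 8, 9, 11, 13, 15, 18, 20, 22}
|A + A| = 16

|A + A| = 16


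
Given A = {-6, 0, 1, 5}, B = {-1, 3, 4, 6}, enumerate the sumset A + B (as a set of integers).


A + B = {a + b : a ∈ A, b ∈ B}.
Enumerate all |A|·|B| = 4·4 = 16 pairs (a, b) and collect distinct sums.
a = -6: -6+-1=-7, -6+3=-3, -6+4=-2, -6+6=0
a = 0: 0+-1=-1, 0+3=3, 0+4=4, 0+6=6
a = 1: 1+-1=0, 1+3=4, 1+4=5, 1+6=7
a = 5: 5+-1=4, 5+3=8, 5+4=9, 5+6=11
Collecting distinct sums: A + B = {-7, -3, -2, -1, 0, 3, 4, 5, 6, 7, 8, 9, 11}
|A + B| = 13

A + B = {-7, -3, -2, -1, 0, 3, 4, 5, 6, 7, 8, 9, 11}


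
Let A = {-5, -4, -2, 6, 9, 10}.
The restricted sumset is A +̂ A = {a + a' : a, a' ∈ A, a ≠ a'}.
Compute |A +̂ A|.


Restricted sumset: A +̂ A = {a + a' : a ∈ A, a' ∈ A, a ≠ a'}.
Equivalently, take A + A and drop any sum 2a that is achievable ONLY as a + a for a ∈ A (i.e. sums representable only with equal summands).
Enumerate pairs (a, a') with a < a' (symmetric, so each unordered pair gives one sum; this covers all a ≠ a'):
  -5 + -4 = -9
  -5 + -2 = -7
  -5 + 6 = 1
  -5 + 9 = 4
  -5 + 10 = 5
  -4 + -2 = -6
  -4 + 6 = 2
  -4 + 9 = 5
  -4 + 10 = 6
  -2 + 6 = 4
  -2 + 9 = 7
  -2 + 10 = 8
  6 + 9 = 15
  6 + 10 = 16
  9 + 10 = 19
Collected distinct sums: {-9, -7, -6, 1, 2, 4, 5, 6, 7, 8, 15, 16, 19}
|A +̂ A| = 13
(Reference bound: |A +̂ A| ≥ 2|A| - 3 for |A| ≥ 2, with |A| = 6 giving ≥ 9.)

|A +̂ A| = 13


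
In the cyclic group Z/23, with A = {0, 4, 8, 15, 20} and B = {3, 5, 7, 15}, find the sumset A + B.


Work in Z/23Z: reduce every sum a + b modulo 23.
Enumerate all 20 pairs:
a = 0: 0+3=3, 0+5=5, 0+7=7, 0+15=15
a = 4: 4+3=7, 4+5=9, 4+7=11, 4+15=19
a = 8: 8+3=11, 8+5=13, 8+7=15, 8+15=0
a = 15: 15+3=18, 15+5=20, 15+7=22, 15+15=7
a = 20: 20+3=0, 20+5=2, 20+7=4, 20+15=12
Distinct residues collected: {0, 2, 3, 4, 5, 7, 9, 11, 12, 13, 15, 18, 19, 20, 22}
|A + B| = 15 (out of 23 total residues).

A + B = {0, 2, 3, 4, 5, 7, 9, 11, 12, 13, 15, 18, 19, 20, 22}


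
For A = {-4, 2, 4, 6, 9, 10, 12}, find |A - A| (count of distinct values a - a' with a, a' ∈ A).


A - A = {a - a' : a, a' ∈ A}; |A| = 7.
Bounds: 2|A|-1 ≤ |A - A| ≤ |A|² - |A| + 1, i.e. 13 ≤ |A - A| ≤ 43.
Note: 0 ∈ A - A always (from a - a). The set is symmetric: if d ∈ A - A then -d ∈ A - A.
Enumerate nonzero differences d = a - a' with a > a' (then include -d):
Positive differences: {1, 2, 3, 4, 5, 6, 7, 8, 10, 13, 14, 16}
Full difference set: {0} ∪ (positive diffs) ∪ (negative diffs).
|A - A| = 1 + 2·12 = 25 (matches direct enumeration: 25).

|A - A| = 25


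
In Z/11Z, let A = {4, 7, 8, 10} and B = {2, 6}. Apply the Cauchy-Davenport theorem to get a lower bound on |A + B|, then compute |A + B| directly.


Cauchy-Davenport: |A + B| ≥ min(p, |A| + |B| - 1) for A, B nonempty in Z/pZ.
|A| = 4, |B| = 2, p = 11.
CD lower bound = min(11, 4 + 2 - 1) = min(11, 5) = 5.
Compute A + B mod 11 directly:
a = 4: 4+2=6, 4+6=10
a = 7: 7+2=9, 7+6=2
a = 8: 8+2=10, 8+6=3
a = 10: 10+2=1, 10+6=5
A + B = {1, 2, 3, 5, 6, 9, 10}, so |A + B| = 7.
Verify: 7 ≥ 5? Yes ✓.

CD lower bound = 5, actual |A + B| = 7.


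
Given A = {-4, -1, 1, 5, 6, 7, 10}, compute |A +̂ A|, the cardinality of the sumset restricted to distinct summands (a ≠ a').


Restricted sumset: A +̂ A = {a + a' : a ∈ A, a' ∈ A, a ≠ a'}.
Equivalently, take A + A and drop any sum 2a that is achievable ONLY as a + a for a ∈ A (i.e. sums representable only with equal summands).
Enumerate pairs (a, a') with a < a' (symmetric, so each unordered pair gives one sum; this covers all a ≠ a'):
  -4 + -1 = -5
  -4 + 1 = -3
  -4 + 5 = 1
  -4 + 6 = 2
  -4 + 7 = 3
  -4 + 10 = 6
  -1 + 1 = 0
  -1 + 5 = 4
  -1 + 6 = 5
  -1 + 7 = 6
  -1 + 10 = 9
  1 + 5 = 6
  1 + 6 = 7
  1 + 7 = 8
  1 + 10 = 11
  5 + 6 = 11
  5 + 7 = 12
  5 + 10 = 15
  6 + 7 = 13
  6 + 10 = 16
  7 + 10 = 17
Collected distinct sums: {-5, -3, 0, 1, 2, 3, 4, 5, 6, 7, 8, 9, 11, 12, 13, 15, 16, 17}
|A +̂ A| = 18
(Reference bound: |A +̂ A| ≥ 2|A| - 3 for |A| ≥ 2, with |A| = 7 giving ≥ 11.)

|A +̂ A| = 18


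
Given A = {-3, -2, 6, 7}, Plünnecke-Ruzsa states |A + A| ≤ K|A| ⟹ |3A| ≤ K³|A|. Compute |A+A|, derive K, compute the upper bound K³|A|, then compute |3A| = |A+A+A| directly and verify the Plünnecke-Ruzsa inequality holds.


|A| = 4.
Step 1: Compute A + A by enumerating all 16 pairs.
A + A = {-6, -5, -4, 3, 4, 5, 12, 13, 14}, so |A + A| = 9.
Step 2: Doubling constant K = |A + A|/|A| = 9/4 = 9/4 ≈ 2.2500.
Step 3: Plünnecke-Ruzsa gives |3A| ≤ K³·|A| = (2.2500)³ · 4 ≈ 45.5625.
Step 4: Compute 3A = A + A + A directly by enumerating all triples (a,b,c) ∈ A³; |3A| = 16.
Step 5: Check 16 ≤ 45.5625? Yes ✓.

K = 9/4, Plünnecke-Ruzsa bound K³|A| ≈ 45.5625, |3A| = 16, inequality holds.


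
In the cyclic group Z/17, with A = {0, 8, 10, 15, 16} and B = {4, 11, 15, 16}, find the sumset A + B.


Work in Z/17Z: reduce every sum a + b modulo 17.
Enumerate all 20 pairs:
a = 0: 0+4=4, 0+11=11, 0+15=15, 0+16=16
a = 8: 8+4=12, 8+11=2, 8+15=6, 8+16=7
a = 10: 10+4=14, 10+11=4, 10+15=8, 10+16=9
a = 15: 15+4=2, 15+11=9, 15+15=13, 15+16=14
a = 16: 16+4=3, 16+11=10, 16+15=14, 16+16=15
Distinct residues collected: {2, 3, 4, 6, 7, 8, 9, 10, 11, 12, 13, 14, 15, 16}
|A + B| = 14 (out of 17 total residues).

A + B = {2, 3, 4, 6, 7, 8, 9, 10, 11, 12, 13, 14, 15, 16}


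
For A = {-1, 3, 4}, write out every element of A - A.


A - A = {a - a' : a, a' ∈ A}.
Compute a - a' for each ordered pair (a, a'):
a = -1: -1--1=0, -1-3=-4, -1-4=-5
a = 3: 3--1=4, 3-3=0, 3-4=-1
a = 4: 4--1=5, 4-3=1, 4-4=0
Collecting distinct values (and noting 0 appears from a-a):
A - A = {-5, -4, -1, 0, 1, 4, 5}
|A - A| = 7

A - A = {-5, -4, -1, 0, 1, 4, 5}


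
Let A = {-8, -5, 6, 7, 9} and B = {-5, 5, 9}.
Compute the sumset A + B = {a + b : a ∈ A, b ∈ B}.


A + B = {a + b : a ∈ A, b ∈ B}.
Enumerate all |A|·|B| = 5·3 = 15 pairs (a, b) and collect distinct sums.
a = -8: -8+-5=-13, -8+5=-3, -8+9=1
a = -5: -5+-5=-10, -5+5=0, -5+9=4
a = 6: 6+-5=1, 6+5=11, 6+9=15
a = 7: 7+-5=2, 7+5=12, 7+9=16
a = 9: 9+-5=4, 9+5=14, 9+9=18
Collecting distinct sums: A + B = {-13, -10, -3, 0, 1, 2, 4, 11, 12, 14, 15, 16, 18}
|A + B| = 13

A + B = {-13, -10, -3, 0, 1, 2, 4, 11, 12, 14, 15, 16, 18}


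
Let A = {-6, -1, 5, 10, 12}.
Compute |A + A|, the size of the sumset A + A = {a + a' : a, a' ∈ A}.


A + A = {a + a' : a, a' ∈ A}; |A| = 5.
General bounds: 2|A| - 1 ≤ |A + A| ≤ |A|(|A|+1)/2, i.e. 9 ≤ |A + A| ≤ 15.
Lower bound 2|A|-1 is attained iff A is an arithmetic progression.
Enumerate sums a + a' for a ≤ a' (symmetric, so this suffices):
a = -6: -6+-6=-12, -6+-1=-7, -6+5=-1, -6+10=4, -6+12=6
a = -1: -1+-1=-2, -1+5=4, -1+10=9, -1+12=11
a = 5: 5+5=10, 5+10=15, 5+12=17
a = 10: 10+10=20, 10+12=22
a = 12: 12+12=24
Distinct sums: {-12, -7, -2, -1, 4, 6, 9, 10, 11, 15, 17, 20, 22, 24}
|A + A| = 14

|A + A| = 14


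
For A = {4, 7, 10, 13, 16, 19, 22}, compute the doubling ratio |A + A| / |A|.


|A| = 7.
Compute A + A by enumerating all 49 pairs.
A + A = {8, 11, 14, 17, 20, 23, 26, 29, 32, 35, 38, 41, 44}, so |A + A| = 13.
K = |A + A| / |A| = 13/7 (already in lowest terms) ≈ 1.8571.
Reference: AP of size 7 gives K = 13/7 ≈ 1.8571; a fully generic set of size 7 gives K ≈ 4.0000.

|A| = 7, |A + A| = 13, K = 13/7.


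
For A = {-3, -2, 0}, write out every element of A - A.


A - A = {a - a' : a, a' ∈ A}.
Compute a - a' for each ordered pair (a, a'):
a = -3: -3--3=0, -3--2=-1, -3-0=-3
a = -2: -2--3=1, -2--2=0, -2-0=-2
a = 0: 0--3=3, 0--2=2, 0-0=0
Collecting distinct values (and noting 0 appears from a-a):
A - A = {-3, -2, -1, 0, 1, 2, 3}
|A - A| = 7

A - A = {-3, -2, -1, 0, 1, 2, 3}


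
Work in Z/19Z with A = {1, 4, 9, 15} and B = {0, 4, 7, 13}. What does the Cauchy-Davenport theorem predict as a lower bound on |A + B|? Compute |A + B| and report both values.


Cauchy-Davenport: |A + B| ≥ min(p, |A| + |B| - 1) for A, B nonempty in Z/pZ.
|A| = 4, |B| = 4, p = 19.
CD lower bound = min(19, 4 + 4 - 1) = min(19, 7) = 7.
Compute A + B mod 19 directly:
a = 1: 1+0=1, 1+4=5, 1+7=8, 1+13=14
a = 4: 4+0=4, 4+4=8, 4+7=11, 4+13=17
a = 9: 9+0=9, 9+4=13, 9+7=16, 9+13=3
a = 15: 15+0=15, 15+4=0, 15+7=3, 15+13=9
A + B = {0, 1, 3, 4, 5, 8, 9, 11, 13, 14, 15, 16, 17}, so |A + B| = 13.
Verify: 13 ≥ 7? Yes ✓.

CD lower bound = 7, actual |A + B| = 13.


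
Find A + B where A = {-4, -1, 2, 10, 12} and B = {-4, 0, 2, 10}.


A + B = {a + b : a ∈ A, b ∈ B}.
Enumerate all |A|·|B| = 5·4 = 20 pairs (a, b) and collect distinct sums.
a = -4: -4+-4=-8, -4+0=-4, -4+2=-2, -4+10=6
a = -1: -1+-4=-5, -1+0=-1, -1+2=1, -1+10=9
a = 2: 2+-4=-2, 2+0=2, 2+2=4, 2+10=12
a = 10: 10+-4=6, 10+0=10, 10+2=12, 10+10=20
a = 12: 12+-4=8, 12+0=12, 12+2=14, 12+10=22
Collecting distinct sums: A + B = {-8, -5, -4, -2, -1, 1, 2, 4, 6, 8, 9, 10, 12, 14, 20, 22}
|A + B| = 16

A + B = {-8, -5, -4, -2, -1, 1, 2, 4, 6, 8, 9, 10, 12, 14, 20, 22}


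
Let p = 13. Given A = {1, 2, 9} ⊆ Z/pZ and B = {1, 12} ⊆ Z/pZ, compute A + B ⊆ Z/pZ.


Work in Z/13Z: reduce every sum a + b modulo 13.
Enumerate all 6 pairs:
a = 1: 1+1=2, 1+12=0
a = 2: 2+1=3, 2+12=1
a = 9: 9+1=10, 9+12=8
Distinct residues collected: {0, 1, 2, 3, 8, 10}
|A + B| = 6 (out of 13 total residues).

A + B = {0, 1, 2, 3, 8, 10}


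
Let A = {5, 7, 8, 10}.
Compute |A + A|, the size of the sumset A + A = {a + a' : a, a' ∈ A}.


A + A = {a + a' : a, a' ∈ A}; |A| = 4.
General bounds: 2|A| - 1 ≤ |A + A| ≤ |A|(|A|+1)/2, i.e. 7 ≤ |A + A| ≤ 10.
Lower bound 2|A|-1 is attained iff A is an arithmetic progression.
Enumerate sums a + a' for a ≤ a' (symmetric, so this suffices):
a = 5: 5+5=10, 5+7=12, 5+8=13, 5+10=15
a = 7: 7+7=14, 7+8=15, 7+10=17
a = 8: 8+8=16, 8+10=18
a = 10: 10+10=20
Distinct sums: {10, 12, 13, 14, 15, 16, 17, 18, 20}
|A + A| = 9

|A + A| = 9


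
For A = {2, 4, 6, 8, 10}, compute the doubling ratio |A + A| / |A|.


|A| = 5.
Compute A + A by enumerating all 25 pairs.
A + A = {4, 6, 8, 10, 12, 14, 16, 18, 20}, so |A + A| = 9.
K = |A + A| / |A| = 9/5 (already in lowest terms) ≈ 1.8000.
Reference: AP of size 5 gives K = 9/5 ≈ 1.8000; a fully generic set of size 5 gives K ≈ 3.0000.

|A| = 5, |A + A| = 9, K = 9/5.


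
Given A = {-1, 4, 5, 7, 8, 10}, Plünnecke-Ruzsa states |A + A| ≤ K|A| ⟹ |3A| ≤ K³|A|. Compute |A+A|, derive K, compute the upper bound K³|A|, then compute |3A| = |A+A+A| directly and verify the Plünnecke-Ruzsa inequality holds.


|A| = 6.
Step 1: Compute A + A by enumerating all 36 pairs.
A + A = {-2, 3, 4, 6, 7, 8, 9, 10, 11, 12, 13, 14, 15, 16, 17, 18, 20}, so |A + A| = 17.
Step 2: Doubling constant K = |A + A|/|A| = 17/6 = 17/6 ≈ 2.8333.
Step 3: Plünnecke-Ruzsa gives |3A| ≤ K³·|A| = (2.8333)³ · 6 ≈ 136.4722.
Step 4: Compute 3A = A + A + A directly by enumerating all triples (a,b,c) ∈ A³; |3A| = 28.
Step 5: Check 28 ≤ 136.4722? Yes ✓.

K = 17/6, Plünnecke-Ruzsa bound K³|A| ≈ 136.4722, |3A| = 28, inequality holds.


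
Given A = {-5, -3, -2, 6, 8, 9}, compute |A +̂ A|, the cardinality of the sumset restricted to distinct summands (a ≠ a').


Restricted sumset: A +̂ A = {a + a' : a ∈ A, a' ∈ A, a ≠ a'}.
Equivalently, take A + A and drop any sum 2a that is achievable ONLY as a + a for a ∈ A (i.e. sums representable only with equal summands).
Enumerate pairs (a, a') with a < a' (symmetric, so each unordered pair gives one sum; this covers all a ≠ a'):
  -5 + -3 = -8
  -5 + -2 = -7
  -5 + 6 = 1
  -5 + 8 = 3
  -5 + 9 = 4
  -3 + -2 = -5
  -3 + 6 = 3
  -3 + 8 = 5
  -3 + 9 = 6
  -2 + 6 = 4
  -2 + 8 = 6
  -2 + 9 = 7
  6 + 8 = 14
  6 + 9 = 15
  8 + 9 = 17
Collected distinct sums: {-8, -7, -5, 1, 3, 4, 5, 6, 7, 14, 15, 17}
|A +̂ A| = 12
(Reference bound: |A +̂ A| ≥ 2|A| - 3 for |A| ≥ 2, with |A| = 6 giving ≥ 9.)

|A +̂ A| = 12


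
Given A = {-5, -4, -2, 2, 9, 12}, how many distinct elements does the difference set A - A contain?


A - A = {a - a' : a, a' ∈ A}; |A| = 6.
Bounds: 2|A|-1 ≤ |A - A| ≤ |A|² - |A| + 1, i.e. 11 ≤ |A - A| ≤ 31.
Note: 0 ∈ A - A always (from a - a). The set is symmetric: if d ∈ A - A then -d ∈ A - A.
Enumerate nonzero differences d = a - a' with a > a' (then include -d):
Positive differences: {1, 2, 3, 4, 6, 7, 10, 11, 13, 14, 16, 17}
Full difference set: {0} ∪ (positive diffs) ∪ (negative diffs).
|A - A| = 1 + 2·12 = 25 (matches direct enumeration: 25).

|A - A| = 25


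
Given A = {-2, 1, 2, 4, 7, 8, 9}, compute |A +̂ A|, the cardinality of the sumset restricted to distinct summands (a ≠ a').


Restricted sumset: A +̂ A = {a + a' : a ∈ A, a' ∈ A, a ≠ a'}.
Equivalently, take A + A and drop any sum 2a that is achievable ONLY as a + a for a ∈ A (i.e. sums representable only with equal summands).
Enumerate pairs (a, a') with a < a' (symmetric, so each unordered pair gives one sum; this covers all a ≠ a'):
  -2 + 1 = -1
  -2 + 2 = 0
  -2 + 4 = 2
  -2 + 7 = 5
  -2 + 8 = 6
  -2 + 9 = 7
  1 + 2 = 3
  1 + 4 = 5
  1 + 7 = 8
  1 + 8 = 9
  1 + 9 = 10
  2 + 4 = 6
  2 + 7 = 9
  2 + 8 = 10
  2 + 9 = 11
  4 + 7 = 11
  4 + 8 = 12
  4 + 9 = 13
  7 + 8 = 15
  7 + 9 = 16
  8 + 9 = 17
Collected distinct sums: {-1, 0, 2, 3, 5, 6, 7, 8, 9, 10, 11, 12, 13, 15, 16, 17}
|A +̂ A| = 16
(Reference bound: |A +̂ A| ≥ 2|A| - 3 for |A| ≥ 2, with |A| = 7 giving ≥ 11.)

|A +̂ A| = 16


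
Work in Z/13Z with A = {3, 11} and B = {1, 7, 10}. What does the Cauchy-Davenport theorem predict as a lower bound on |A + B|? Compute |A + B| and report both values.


Cauchy-Davenport: |A + B| ≥ min(p, |A| + |B| - 1) for A, B nonempty in Z/pZ.
|A| = 2, |B| = 3, p = 13.
CD lower bound = min(13, 2 + 3 - 1) = min(13, 4) = 4.
Compute A + B mod 13 directly:
a = 3: 3+1=4, 3+7=10, 3+10=0
a = 11: 11+1=12, 11+7=5, 11+10=8
A + B = {0, 4, 5, 8, 10, 12}, so |A + B| = 6.
Verify: 6 ≥ 4? Yes ✓.

CD lower bound = 4, actual |A + B| = 6.


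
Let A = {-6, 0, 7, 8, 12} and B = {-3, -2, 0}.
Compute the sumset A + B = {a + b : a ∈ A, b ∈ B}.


A + B = {a + b : a ∈ A, b ∈ B}.
Enumerate all |A|·|B| = 5·3 = 15 pairs (a, b) and collect distinct sums.
a = -6: -6+-3=-9, -6+-2=-8, -6+0=-6
a = 0: 0+-3=-3, 0+-2=-2, 0+0=0
a = 7: 7+-3=4, 7+-2=5, 7+0=7
a = 8: 8+-3=5, 8+-2=6, 8+0=8
a = 12: 12+-3=9, 12+-2=10, 12+0=12
Collecting distinct sums: A + B = {-9, -8, -6, -3, -2, 0, 4, 5, 6, 7, 8, 9, 10, 12}
|A + B| = 14

A + B = {-9, -8, -6, -3, -2, 0, 4, 5, 6, 7, 8, 9, 10, 12}


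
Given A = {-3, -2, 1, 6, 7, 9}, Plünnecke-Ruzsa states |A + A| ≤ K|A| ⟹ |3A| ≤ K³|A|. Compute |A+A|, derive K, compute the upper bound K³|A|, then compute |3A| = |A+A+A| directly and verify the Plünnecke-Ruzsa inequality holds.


|A| = 6.
Step 1: Compute A + A by enumerating all 36 pairs.
A + A = {-6, -5, -4, -2, -1, 2, 3, 4, 5, 6, 7, 8, 10, 12, 13, 14, 15, 16, 18}, so |A + A| = 19.
Step 2: Doubling constant K = |A + A|/|A| = 19/6 = 19/6 ≈ 3.1667.
Step 3: Plünnecke-Ruzsa gives |3A| ≤ K³·|A| = (3.1667)³ · 6 ≈ 190.5278.
Step 4: Compute 3A = A + A + A directly by enumerating all triples (a,b,c) ∈ A³; |3A| = 35.
Step 5: Check 35 ≤ 190.5278? Yes ✓.

K = 19/6, Plünnecke-Ruzsa bound K³|A| ≈ 190.5278, |3A| = 35, inequality holds.


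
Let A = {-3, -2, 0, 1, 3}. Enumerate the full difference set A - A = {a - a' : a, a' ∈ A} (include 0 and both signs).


A - A = {a - a' : a, a' ∈ A}.
Compute a - a' for each ordered pair (a, a'):
a = -3: -3--3=0, -3--2=-1, -3-0=-3, -3-1=-4, -3-3=-6
a = -2: -2--3=1, -2--2=0, -2-0=-2, -2-1=-3, -2-3=-5
a = 0: 0--3=3, 0--2=2, 0-0=0, 0-1=-1, 0-3=-3
a = 1: 1--3=4, 1--2=3, 1-0=1, 1-1=0, 1-3=-2
a = 3: 3--3=6, 3--2=5, 3-0=3, 3-1=2, 3-3=0
Collecting distinct values (and noting 0 appears from a-a):
A - A = {-6, -5, -4, -3, -2, -1, 0, 1, 2, 3, 4, 5, 6}
|A - A| = 13

A - A = {-6, -5, -4, -3, -2, -1, 0, 1, 2, 3, 4, 5, 6}


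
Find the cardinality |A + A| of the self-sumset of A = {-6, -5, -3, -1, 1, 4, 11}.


A + A = {a + a' : a, a' ∈ A}; |A| = 7.
General bounds: 2|A| - 1 ≤ |A + A| ≤ |A|(|A|+1)/2, i.e. 13 ≤ |A + A| ≤ 28.
Lower bound 2|A|-1 is attained iff A is an arithmetic progression.
Enumerate sums a + a' for a ≤ a' (symmetric, so this suffices):
a = -6: -6+-6=-12, -6+-5=-11, -6+-3=-9, -6+-1=-7, -6+1=-5, -6+4=-2, -6+11=5
a = -5: -5+-5=-10, -5+-3=-8, -5+-1=-6, -5+1=-4, -5+4=-1, -5+11=6
a = -3: -3+-3=-6, -3+-1=-4, -3+1=-2, -3+4=1, -3+11=8
a = -1: -1+-1=-2, -1+1=0, -1+4=3, -1+11=10
a = 1: 1+1=2, 1+4=5, 1+11=12
a = 4: 4+4=8, 4+11=15
a = 11: 11+11=22
Distinct sums: {-12, -11, -10, -9, -8, -7, -6, -5, -4, -2, -1, 0, 1, 2, 3, 5, 6, 8, 10, 12, 15, 22}
|A + A| = 22

|A + A| = 22


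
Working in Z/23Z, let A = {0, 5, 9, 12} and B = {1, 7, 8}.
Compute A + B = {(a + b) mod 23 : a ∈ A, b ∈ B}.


Work in Z/23Z: reduce every sum a + b modulo 23.
Enumerate all 12 pairs:
a = 0: 0+1=1, 0+7=7, 0+8=8
a = 5: 5+1=6, 5+7=12, 5+8=13
a = 9: 9+1=10, 9+7=16, 9+8=17
a = 12: 12+1=13, 12+7=19, 12+8=20
Distinct residues collected: {1, 6, 7, 8, 10, 12, 13, 16, 17, 19, 20}
|A + B| = 11 (out of 23 total residues).

A + B = {1, 6, 7, 8, 10, 12, 13, 16, 17, 19, 20}


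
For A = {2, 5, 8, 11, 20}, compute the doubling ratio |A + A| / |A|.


|A| = 5.
Compute A + A by enumerating all 25 pairs.
A + A = {4, 7, 10, 13, 16, 19, 22, 25, 28, 31, 40}, so |A + A| = 11.
K = |A + A| / |A| = 11/5 (already in lowest terms) ≈ 2.2000.
Reference: AP of size 5 gives K = 9/5 ≈ 1.8000; a fully generic set of size 5 gives K ≈ 3.0000.

|A| = 5, |A + A| = 11, K = 11/5.


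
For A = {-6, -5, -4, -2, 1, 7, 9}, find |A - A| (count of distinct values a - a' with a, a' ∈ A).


A - A = {a - a' : a, a' ∈ A}; |A| = 7.
Bounds: 2|A|-1 ≤ |A - A| ≤ |A|² - |A| + 1, i.e. 13 ≤ |A - A| ≤ 43.
Note: 0 ∈ A - A always (from a - a). The set is symmetric: if d ∈ A - A then -d ∈ A - A.
Enumerate nonzero differences d = a - a' with a > a' (then include -d):
Positive differences: {1, 2, 3, 4, 5, 6, 7, 8, 9, 11, 12, 13, 14, 15}
Full difference set: {0} ∪ (positive diffs) ∪ (negative diffs).
|A - A| = 1 + 2·14 = 29 (matches direct enumeration: 29).

|A - A| = 29


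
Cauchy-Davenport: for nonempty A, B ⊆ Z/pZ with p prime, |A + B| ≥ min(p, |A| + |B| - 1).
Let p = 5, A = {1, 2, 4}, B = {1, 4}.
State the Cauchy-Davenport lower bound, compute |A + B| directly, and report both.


Cauchy-Davenport: |A + B| ≥ min(p, |A| + |B| - 1) for A, B nonempty in Z/pZ.
|A| = 3, |B| = 2, p = 5.
CD lower bound = min(5, 3 + 2 - 1) = min(5, 4) = 4.
Compute A + B mod 5 directly:
a = 1: 1+1=2, 1+4=0
a = 2: 2+1=3, 2+4=1
a = 4: 4+1=0, 4+4=3
A + B = {0, 1, 2, 3}, so |A + B| = 4.
Verify: 4 ≥ 4? Yes ✓.

CD lower bound = 4, actual |A + B| = 4.


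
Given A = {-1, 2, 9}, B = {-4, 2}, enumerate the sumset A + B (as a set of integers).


A + B = {a + b : a ∈ A, b ∈ B}.
Enumerate all |A|·|B| = 3·2 = 6 pairs (a, b) and collect distinct sums.
a = -1: -1+-4=-5, -1+2=1
a = 2: 2+-4=-2, 2+2=4
a = 9: 9+-4=5, 9+2=11
Collecting distinct sums: A + B = {-5, -2, 1, 4, 5, 11}
|A + B| = 6

A + B = {-5, -2, 1, 4, 5, 11}


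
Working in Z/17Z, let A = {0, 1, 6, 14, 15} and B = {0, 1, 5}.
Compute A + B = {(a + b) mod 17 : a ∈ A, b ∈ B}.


Work in Z/17Z: reduce every sum a + b modulo 17.
Enumerate all 15 pairs:
a = 0: 0+0=0, 0+1=1, 0+5=5
a = 1: 1+0=1, 1+1=2, 1+5=6
a = 6: 6+0=6, 6+1=7, 6+5=11
a = 14: 14+0=14, 14+1=15, 14+5=2
a = 15: 15+0=15, 15+1=16, 15+5=3
Distinct residues collected: {0, 1, 2, 3, 5, 6, 7, 11, 14, 15, 16}
|A + B| = 11 (out of 17 total residues).

A + B = {0, 1, 2, 3, 5, 6, 7, 11, 14, 15, 16}


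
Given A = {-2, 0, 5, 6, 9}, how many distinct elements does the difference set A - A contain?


A - A = {a - a' : a, a' ∈ A}; |A| = 5.
Bounds: 2|A|-1 ≤ |A - A| ≤ |A|² - |A| + 1, i.e. 9 ≤ |A - A| ≤ 21.
Note: 0 ∈ A - A always (from a - a). The set is symmetric: if d ∈ A - A then -d ∈ A - A.
Enumerate nonzero differences d = a - a' with a > a' (then include -d):
Positive differences: {1, 2, 3, 4, 5, 6, 7, 8, 9, 11}
Full difference set: {0} ∪ (positive diffs) ∪ (negative diffs).
|A - A| = 1 + 2·10 = 21 (matches direct enumeration: 21).

|A - A| = 21


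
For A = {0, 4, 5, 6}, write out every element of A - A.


A - A = {a - a' : a, a' ∈ A}.
Compute a - a' for each ordered pair (a, a'):
a = 0: 0-0=0, 0-4=-4, 0-5=-5, 0-6=-6
a = 4: 4-0=4, 4-4=0, 4-5=-1, 4-6=-2
a = 5: 5-0=5, 5-4=1, 5-5=0, 5-6=-1
a = 6: 6-0=6, 6-4=2, 6-5=1, 6-6=0
Collecting distinct values (and noting 0 appears from a-a):
A - A = {-6, -5, -4, -2, -1, 0, 1, 2, 4, 5, 6}
|A - A| = 11

A - A = {-6, -5, -4, -2, -1, 0, 1, 2, 4, 5, 6}


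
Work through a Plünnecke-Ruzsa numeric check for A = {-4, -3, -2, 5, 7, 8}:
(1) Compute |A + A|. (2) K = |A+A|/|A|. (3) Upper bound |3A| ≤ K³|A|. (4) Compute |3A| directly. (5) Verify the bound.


|A| = 6.
Step 1: Compute A + A by enumerating all 36 pairs.
A + A = {-8, -7, -6, -5, -4, 1, 2, 3, 4, 5, 6, 10, 12, 13, 14, 15, 16}, so |A + A| = 17.
Step 2: Doubling constant K = |A + A|/|A| = 17/6 = 17/6 ≈ 2.8333.
Step 3: Plünnecke-Ruzsa gives |3A| ≤ K³·|A| = (2.8333)³ · 6 ≈ 136.4722.
Step 4: Compute 3A = A + A + A directly by enumerating all triples (a,b,c) ∈ A³; |3A| = 33.
Step 5: Check 33 ≤ 136.4722? Yes ✓.

K = 17/6, Plünnecke-Ruzsa bound K³|A| ≈ 136.4722, |3A| = 33, inequality holds.


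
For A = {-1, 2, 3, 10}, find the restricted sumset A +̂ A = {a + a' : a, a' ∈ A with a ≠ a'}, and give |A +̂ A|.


Restricted sumset: A +̂ A = {a + a' : a ∈ A, a' ∈ A, a ≠ a'}.
Equivalently, take A + A and drop any sum 2a that is achievable ONLY as a + a for a ∈ A (i.e. sums representable only with equal summands).
Enumerate pairs (a, a') with a < a' (symmetric, so each unordered pair gives one sum; this covers all a ≠ a'):
  -1 + 2 = 1
  -1 + 3 = 2
  -1 + 10 = 9
  2 + 3 = 5
  2 + 10 = 12
  3 + 10 = 13
Collected distinct sums: {1, 2, 5, 9, 12, 13}
|A +̂ A| = 6
(Reference bound: |A +̂ A| ≥ 2|A| - 3 for |A| ≥ 2, with |A| = 4 giving ≥ 5.)

|A +̂ A| = 6


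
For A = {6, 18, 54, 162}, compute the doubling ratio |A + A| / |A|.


|A| = 4.
Compute A + A by enumerating all 16 pairs.
A + A = {12, 24, 36, 60, 72, 108, 168, 180, 216, 324}, so |A + A| = 10.
K = |A + A| / |A| = 10/4 = 5/2 ≈ 2.5000.
Reference: AP of size 4 gives K = 7/4 ≈ 1.7500; a fully generic set of size 4 gives K ≈ 2.5000.

|A| = 4, |A + A| = 10, K = 10/4 = 5/2.


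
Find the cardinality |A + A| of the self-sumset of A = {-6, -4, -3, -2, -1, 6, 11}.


A + A = {a + a' : a, a' ∈ A}; |A| = 7.
General bounds: 2|A| - 1 ≤ |A + A| ≤ |A|(|A|+1)/2, i.e. 13 ≤ |A + A| ≤ 28.
Lower bound 2|A|-1 is attained iff A is an arithmetic progression.
Enumerate sums a + a' for a ≤ a' (symmetric, so this suffices):
a = -6: -6+-6=-12, -6+-4=-10, -6+-3=-9, -6+-2=-8, -6+-1=-7, -6+6=0, -6+11=5
a = -4: -4+-4=-8, -4+-3=-7, -4+-2=-6, -4+-1=-5, -4+6=2, -4+11=7
a = -3: -3+-3=-6, -3+-2=-5, -3+-1=-4, -3+6=3, -3+11=8
a = -2: -2+-2=-4, -2+-1=-3, -2+6=4, -2+11=9
a = -1: -1+-1=-2, -1+6=5, -1+11=10
a = 6: 6+6=12, 6+11=17
a = 11: 11+11=22
Distinct sums: {-12, -10, -9, -8, -7, -6, -5, -4, -3, -2, 0, 2, 3, 4, 5, 7, 8, 9, 10, 12, 17, 22}
|A + A| = 22

|A + A| = 22


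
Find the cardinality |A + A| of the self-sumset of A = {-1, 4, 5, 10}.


A + A = {a + a' : a, a' ∈ A}; |A| = 4.
General bounds: 2|A| - 1 ≤ |A + A| ≤ |A|(|A|+1)/2, i.e. 7 ≤ |A + A| ≤ 10.
Lower bound 2|A|-1 is attained iff A is an arithmetic progression.
Enumerate sums a + a' for a ≤ a' (symmetric, so this suffices):
a = -1: -1+-1=-2, -1+4=3, -1+5=4, -1+10=9
a = 4: 4+4=8, 4+5=9, 4+10=14
a = 5: 5+5=10, 5+10=15
a = 10: 10+10=20
Distinct sums: {-2, 3, 4, 8, 9, 10, 14, 15, 20}
|A + A| = 9

|A + A| = 9


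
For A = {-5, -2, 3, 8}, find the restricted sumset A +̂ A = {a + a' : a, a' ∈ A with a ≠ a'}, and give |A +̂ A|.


Restricted sumset: A +̂ A = {a + a' : a ∈ A, a' ∈ A, a ≠ a'}.
Equivalently, take A + A and drop any sum 2a that is achievable ONLY as a + a for a ∈ A (i.e. sums representable only with equal summands).
Enumerate pairs (a, a') with a < a' (symmetric, so each unordered pair gives one sum; this covers all a ≠ a'):
  -5 + -2 = -7
  -5 + 3 = -2
  -5 + 8 = 3
  -2 + 3 = 1
  -2 + 8 = 6
  3 + 8 = 11
Collected distinct sums: {-7, -2, 1, 3, 6, 11}
|A +̂ A| = 6
(Reference bound: |A +̂ A| ≥ 2|A| - 3 for |A| ≥ 2, with |A| = 4 giving ≥ 5.)

|A +̂ A| = 6


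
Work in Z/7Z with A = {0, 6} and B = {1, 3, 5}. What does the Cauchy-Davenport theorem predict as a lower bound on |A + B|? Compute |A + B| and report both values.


Cauchy-Davenport: |A + B| ≥ min(p, |A| + |B| - 1) for A, B nonempty in Z/pZ.
|A| = 2, |B| = 3, p = 7.
CD lower bound = min(7, 2 + 3 - 1) = min(7, 4) = 4.
Compute A + B mod 7 directly:
a = 0: 0+1=1, 0+3=3, 0+5=5
a = 6: 6+1=0, 6+3=2, 6+5=4
A + B = {0, 1, 2, 3, 4, 5}, so |A + B| = 6.
Verify: 6 ≥ 4? Yes ✓.

CD lower bound = 4, actual |A + B| = 6.
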